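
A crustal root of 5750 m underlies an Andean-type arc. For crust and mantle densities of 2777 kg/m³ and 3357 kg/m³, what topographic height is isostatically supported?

Equating mass per unit area of the two columns: ρ_c h = (ρ_m − ρ_c) r.
h = r (ρ_m − ρ_c) / ρ_c = 5750 m × (3357 − 2777) / 2777 = 1200 m.

1200 m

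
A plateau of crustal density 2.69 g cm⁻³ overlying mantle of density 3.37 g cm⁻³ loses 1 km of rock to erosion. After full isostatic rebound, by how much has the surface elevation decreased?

Rebound u = e ρ_c/ρ_m = 1 km × 2.69/3.37 = 0.7982 km.
Net surface drop = e − u = 1 km − 0.7982 km = e (ρ_m − ρ_c)/ρ_m = 0.202 km.

0.202 km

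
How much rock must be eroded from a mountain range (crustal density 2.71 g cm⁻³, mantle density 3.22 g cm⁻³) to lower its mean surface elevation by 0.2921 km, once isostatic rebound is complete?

1.84 km

Net drop Δ = e − u = e − e ρ_c/ρ_m = e (ρ_m − ρ_c)/ρ_m.
e = Δ ρ_m/(ρ_m − ρ_c) = 0.2921 km × 3.22/0.51 = 1.84 km.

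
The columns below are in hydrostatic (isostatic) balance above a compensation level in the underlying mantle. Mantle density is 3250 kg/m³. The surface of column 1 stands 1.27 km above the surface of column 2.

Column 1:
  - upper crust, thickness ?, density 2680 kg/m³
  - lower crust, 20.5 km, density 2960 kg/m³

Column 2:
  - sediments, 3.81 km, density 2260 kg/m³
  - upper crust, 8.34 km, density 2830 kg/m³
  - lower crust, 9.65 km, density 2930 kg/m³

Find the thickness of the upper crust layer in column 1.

Take the compensation level at the base of the deeper column (depth z_c below the surface of column 1) and equate Σ ρ_i t_i down to z_c; mantle fills any gap and the z_c terms cancel.
Column 1: x×2680 + 20.5×2960 + (z_c − 20.5 − x)×3250
Column 2: 1.27×0 + 3.81×2260 + 8.34×2830 + 9.65×2930 + (z_c − 1.27 − 21.8)×3250
The z_c×3250 term appears on both sides and cancels. Collect the known terms of each column as K = Σ(ρt)_known − 3250 × (depth of known layers): K_1 = 60680 − 3250×20.5 = −5945; K_2 = 60487.3 − 3250×(1.27 + 21.8) = −14490.2.
Balance: K_1 − x×(3250 − 2680) = K_2, so x = (K_1 − K_2)/(3250 − 2680) = 8545.2/570 = 15 km.

15 km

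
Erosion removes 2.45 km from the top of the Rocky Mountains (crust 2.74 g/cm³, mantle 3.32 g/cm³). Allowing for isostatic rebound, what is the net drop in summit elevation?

0.428 km

Rebound u = e ρ_c/ρ_m = 2.45 km × 2.74/3.32 = 2.022 km.
Net surface drop = e − u = 2.45 km − 2.022 km = e (ρ_m − ρ_c)/ρ_m = 0.428 km.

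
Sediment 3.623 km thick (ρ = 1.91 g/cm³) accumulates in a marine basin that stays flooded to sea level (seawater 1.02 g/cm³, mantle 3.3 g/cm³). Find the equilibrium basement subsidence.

Submarine loading: the sediment displaces seawater, and the subsidence is in turn flooded, so s (ρ_m − ρ_w) = t (ρ_sed − ρ_w).
s = 3.623 km × (1.91 − 1.02) / (3.3 − 1.02) = 1.41 km.

1.41 km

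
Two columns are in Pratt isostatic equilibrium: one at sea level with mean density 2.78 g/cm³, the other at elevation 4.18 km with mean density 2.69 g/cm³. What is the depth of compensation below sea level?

125 km

ρ_ref D = ρ (D + h) → D (ρ_ref − ρ) = ρ h.
D = ρ h/(ρ_ref − ρ) = 2.69 × 4.18 km/(2.78 − 2.69) = 125 km.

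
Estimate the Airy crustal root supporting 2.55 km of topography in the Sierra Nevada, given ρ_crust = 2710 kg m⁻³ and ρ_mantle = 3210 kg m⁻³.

For local isostatic compensation: the weight of the topography is balanced by the buoyancy of the root, ρ_c h = (ρ_m − ρ_c) r.
r = h · ρ_c / (ρ_m − ρ_c) = 2.55 km × 2710 / (3210 − 2710) = 13.8 km.

13.8 km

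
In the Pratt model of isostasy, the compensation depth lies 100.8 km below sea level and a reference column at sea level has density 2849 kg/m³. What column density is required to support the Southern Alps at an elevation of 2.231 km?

Pratt balance: ρ_ref D = ρ (D + h).
ρ = ρ_ref D/(D + h) = 2849 × 100.8 km/(100.8 km + 2.231 km) = 2790 kg/m³.

2790 kg/m³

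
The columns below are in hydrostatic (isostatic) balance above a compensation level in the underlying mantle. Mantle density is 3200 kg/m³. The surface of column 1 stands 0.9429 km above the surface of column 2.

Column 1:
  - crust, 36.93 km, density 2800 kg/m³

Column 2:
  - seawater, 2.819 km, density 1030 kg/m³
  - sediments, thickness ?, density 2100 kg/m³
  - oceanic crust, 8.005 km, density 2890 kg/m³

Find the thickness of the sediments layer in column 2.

Take the compensation level at the base of the deeper column (depth z_c below the surface of column 1) and equate Σ ρ_i t_i down to z_c; mantle fills any gap and the z_c terms cancel.
Column 1: 36.93×2800 + (z_c − 36.93)×3200
Column 2: 0.9429×0 + 2.819×1030 + x×2100 + 8.005×2890 + (z_c − 0.9429 − 10.824 − x)×3200
The z_c×3200 term appears on both sides and cancels. Collect the known terms of each column as K = Σ(ρt)_known − 3200 × (depth of known layers): K_1 = 103404 − 3200×36.93 = −14772; K_2 = 26038.02 − 3200×(0.9429 + 10.824) = −11616.06.
Balance: K_1 = K_2 − x×(3200 − 2100), so x = (K_2 − K_1)/(3200 − 2100) = 3155.94/1100 = 2.87 km.

2.87 km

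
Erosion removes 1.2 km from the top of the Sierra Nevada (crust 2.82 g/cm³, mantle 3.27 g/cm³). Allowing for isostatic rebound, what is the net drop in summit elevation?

Rebound u = e ρ_c/ρ_m = 1.2 km × 2.82/3.27 = 1.035 km.
Net surface drop = e − u = 1.2 km − 1.035 km = e (ρ_m − ρ_c)/ρ_m = 0.165 km.

0.165 km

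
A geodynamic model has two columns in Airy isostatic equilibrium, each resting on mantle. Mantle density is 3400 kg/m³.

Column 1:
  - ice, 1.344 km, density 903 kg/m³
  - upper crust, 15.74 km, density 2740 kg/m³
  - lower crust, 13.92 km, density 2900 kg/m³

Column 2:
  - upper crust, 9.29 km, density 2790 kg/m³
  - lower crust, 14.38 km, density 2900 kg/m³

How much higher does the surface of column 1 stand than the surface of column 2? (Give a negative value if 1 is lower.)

For any compensation level in the mantle, the mantle terms cancel and isostasy reduces to e = (Σt_1 − Σt_2) − (Σ(ρt)_1 − Σ(ρt)_2) / ρ_m.
Σt_1 = 31.004 km; Σt_2 = 23.67 km; Σ(ρt)_1 = 84709.232; Σ(ρt)_2 = 67621.1 (in km·kg/m³).
e = (31.004 − 23.67) − (84709.232 − 67621.1) / 3400 = 2.31 km.

2.31 km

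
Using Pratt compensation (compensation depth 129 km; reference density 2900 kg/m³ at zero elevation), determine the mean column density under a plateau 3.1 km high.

Pratt balance: ρ_ref D = ρ (D + h).
ρ = ρ_ref D/(D + h) = 2900 × 129 km/(129 km + 3.1 km) = 2830 kg/m³.

2830 kg/m³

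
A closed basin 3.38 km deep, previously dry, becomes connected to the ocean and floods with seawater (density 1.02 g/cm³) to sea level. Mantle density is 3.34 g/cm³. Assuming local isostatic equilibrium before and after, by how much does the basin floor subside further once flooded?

1.49 km

After flooding the water column is d + s deep. Its weight must equal the weight of mantle displaced by the extra subsidence s: (d + s) ρ_w = s ρ_m.
s = d ρ_w / (ρ_m − ρ_w) = 3.38 km × 1.02/(3.34 − 1.02) = 1.49 km.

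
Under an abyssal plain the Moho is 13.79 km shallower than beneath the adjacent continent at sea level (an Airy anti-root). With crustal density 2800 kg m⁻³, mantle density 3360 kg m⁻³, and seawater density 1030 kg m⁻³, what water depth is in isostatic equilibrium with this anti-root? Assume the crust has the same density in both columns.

4.36 km

Replacing a thickness d of crust by seawater at the top must be balanced by replacing crust with mantle at the base: d (ρ_c − ρ_w) = a (ρ_m − ρ_c).
d = a (ρ_m − ρ_c)/(ρ_c − ρ_w) = 13.79 km × 560/1770 = 4.36 km.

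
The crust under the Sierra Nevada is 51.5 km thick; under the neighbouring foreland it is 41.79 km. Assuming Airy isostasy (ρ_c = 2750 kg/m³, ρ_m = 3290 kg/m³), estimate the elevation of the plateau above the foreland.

1.59 km

Excess crust Δ = 51.5 km − 41.79 km = 9.71 km, split between elevation h and root r with h + r = Δ.
Airy balance ρ_c h = (ρ_m − ρ_c) r gives r = h ρ_c/(ρ_m − ρ_c), so h (1 + ρ_c/(ρ_m − ρ_c)) = Δ, i.e. h = Δ (ρ_m − ρ_c)/ρ_m.
h = 9.71 km × 540/3290 = 1.59 km.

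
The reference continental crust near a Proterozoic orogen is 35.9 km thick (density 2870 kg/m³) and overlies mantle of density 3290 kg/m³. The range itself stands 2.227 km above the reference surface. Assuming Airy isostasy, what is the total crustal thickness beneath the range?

Root depth r = h ρ_c / (ρ_m − ρ_c) = 2.227 km × 2870 / 420 = 15.22 km.
Total thickness = T + h + r = 35.9 km + 2.227 km + 15.22 km = 53.3 km.

53.3 km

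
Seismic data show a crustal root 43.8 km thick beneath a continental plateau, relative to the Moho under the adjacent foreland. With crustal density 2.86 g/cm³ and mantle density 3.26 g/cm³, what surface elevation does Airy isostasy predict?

6.13 km

In Airy isostatic equilibrium: ρ_c h = (ρ_m − ρ_c) r.
h = r (ρ_m − ρ_c) / ρ_c = 43.8 km × (3.26 − 2.86) / 2.86 = 6.13 km.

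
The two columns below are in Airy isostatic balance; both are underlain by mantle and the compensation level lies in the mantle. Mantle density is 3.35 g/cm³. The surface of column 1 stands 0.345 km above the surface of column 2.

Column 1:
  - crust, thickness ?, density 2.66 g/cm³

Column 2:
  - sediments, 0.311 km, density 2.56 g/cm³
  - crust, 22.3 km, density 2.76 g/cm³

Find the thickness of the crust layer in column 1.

Take the compensation level at the base of the deeper column (depth z_c below the surface of column 1) and equate Σ ρ_i t_i down to z_c; mantle fills any gap and the z_c terms cancel.
Column 1: x×2.66 + (z_c − 0 − x)×3.35
Column 2: 0.345×0 + 0.311×2.56 + 22.3×2.76 + (z_c − 0.345 − 22.611)×3.35
The z_c×3.35 term appears on both sides and cancels. Collect the known terms of each column as K = Σ(ρt)_known − 3.35 × (depth of known layers): K_1 = 0 − 3.35×0 = 0; K_2 = 62.34416 − 3.35×(0.345 + 22.611) = −14.55844.
Balance: K_1 − x×(3.35 − 2.66) = K_2, so x = (K_1 − K_2)/(3.35 − 2.66) = 14.5584/0.69 = 21.1 km.

21.1 km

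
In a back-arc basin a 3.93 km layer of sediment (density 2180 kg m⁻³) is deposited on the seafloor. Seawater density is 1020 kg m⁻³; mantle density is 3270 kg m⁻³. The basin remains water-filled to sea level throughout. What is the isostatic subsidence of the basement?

Submarine loading: the sediment displaces seawater, and the subsidence is in turn flooded, so s (ρ_m − ρ_w) = t (ρ_sed − ρ_w).
s = 3.93 km × (2180 − 1020) / (3270 − 1020) = 2.03 km.

2.03 km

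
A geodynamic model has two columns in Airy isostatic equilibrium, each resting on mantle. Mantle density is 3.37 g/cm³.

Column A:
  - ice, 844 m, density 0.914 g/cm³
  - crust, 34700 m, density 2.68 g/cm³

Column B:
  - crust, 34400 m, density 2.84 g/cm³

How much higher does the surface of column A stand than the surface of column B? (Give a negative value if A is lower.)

For any compensation level in the mantle, the mantle terms cancel and isostasy reduces to e = (Σt_A − Σt_B) − (Σ(ρt)_A − Σ(ρt)_B) / ρ_m.
Σt_A = 35544 m; Σt_B = 34400 m; Σ(ρt)_A = 93767.416; Σ(ρt)_B = 97696 (in m·g/cm³).
e = (35544 − 34400) − (93767.416 − 97696) / 3.37 = 2310 m.

2310 m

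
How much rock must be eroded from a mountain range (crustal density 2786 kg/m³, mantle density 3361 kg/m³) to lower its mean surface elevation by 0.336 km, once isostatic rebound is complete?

1.96 km

Net drop Δ = e − u = e − e ρ_c/ρ_m = e (ρ_m − ρ_c)/ρ_m.
e = Δ ρ_m/(ρ_m − ρ_c) = 0.336 km × 3361/575 = 1.96 km.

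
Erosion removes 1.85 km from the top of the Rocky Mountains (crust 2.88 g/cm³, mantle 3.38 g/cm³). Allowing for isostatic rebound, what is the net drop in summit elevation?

0.274 km

Rebound u = e ρ_c/ρ_m = 1.85 km × 2.88/3.38 = 1.576 km.
Net surface drop = e − u = 1.85 km − 1.576 km = e (ρ_m − ρ_c)/ρ_m = 0.274 km.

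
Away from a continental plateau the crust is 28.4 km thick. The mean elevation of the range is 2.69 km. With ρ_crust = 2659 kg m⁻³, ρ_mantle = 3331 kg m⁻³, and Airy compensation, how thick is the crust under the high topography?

41.7 km

Root depth r = h ρ_c / (ρ_m − ρ_c) = 2.69 km × 2659 / 672 = 10.64 km.
Total thickness = T + h + r = 28.4 km + 2.69 km + 10.64 km = 41.7 km.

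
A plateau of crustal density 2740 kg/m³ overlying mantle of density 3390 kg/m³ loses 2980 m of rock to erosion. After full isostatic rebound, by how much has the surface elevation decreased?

571 m

Rebound u = e ρ_c/ρ_m = 2980 m × 2740/3390 = 2409 m.
Net surface drop = e − u = 2980 m − 2409 m = e (ρ_m − ρ_c)/ρ_m = 571 m.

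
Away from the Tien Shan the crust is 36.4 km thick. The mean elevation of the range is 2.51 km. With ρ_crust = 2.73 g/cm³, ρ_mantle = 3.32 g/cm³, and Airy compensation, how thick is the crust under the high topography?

Root depth r = h ρ_c / (ρ_m − ρ_c) = 2.51 km × 2.73 / 0.59 = 11.61 km.
Total thickness = T + h + r = 36.4 km + 2.51 km + 11.61 km = 50.5 km.

50.5 km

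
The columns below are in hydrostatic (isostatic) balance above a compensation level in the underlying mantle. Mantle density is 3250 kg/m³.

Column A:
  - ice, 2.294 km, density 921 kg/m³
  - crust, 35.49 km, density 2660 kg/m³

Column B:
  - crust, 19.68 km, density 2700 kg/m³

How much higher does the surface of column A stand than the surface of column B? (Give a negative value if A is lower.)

4.76 km

For any compensation level in the mantle, the mantle terms cancel and isostasy reduces to e = (Σt_A − Σt_B) − (Σ(ρt)_A − Σ(ρt)_B) / ρ_m.
Σt_A = 37.784 km; Σt_B = 19.68 km; Σ(ρt)_A = 96516.174; Σ(ρt)_B = 53136 (in km·kg/m³).
e = (37.784 − 19.68) − (96516.174 − 53136) / 3250 = 4.76 km.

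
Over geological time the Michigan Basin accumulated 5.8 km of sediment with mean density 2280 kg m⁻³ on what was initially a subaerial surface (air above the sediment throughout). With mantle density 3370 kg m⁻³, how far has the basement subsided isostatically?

Subaerial load: s = t ρ_sed / ρ_m = 5.8 km × 2280/3370 = 3.92 km.

3.92 km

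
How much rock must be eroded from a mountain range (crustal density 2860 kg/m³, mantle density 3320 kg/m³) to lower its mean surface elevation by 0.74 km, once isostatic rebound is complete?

Net drop Δ = e − u = e − e ρ_c/ρ_m = e (ρ_m − ρ_c)/ρ_m.
e = Δ ρ_m/(ρ_m − ρ_c) = 0.74 km × 3320/460 = 5.34 km.

5.34 km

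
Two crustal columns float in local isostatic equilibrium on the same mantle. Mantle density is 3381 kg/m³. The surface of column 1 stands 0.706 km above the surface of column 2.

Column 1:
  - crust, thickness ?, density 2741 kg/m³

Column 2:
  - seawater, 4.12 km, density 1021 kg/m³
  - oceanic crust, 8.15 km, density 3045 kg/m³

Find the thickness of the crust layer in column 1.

Take the compensation level at the base of the deeper column (depth z_c below the surface of column 1) and equate Σ ρ_i t_i down to z_c; mantle fills any gap and the z_c terms cancel.
Column 1: x×2741 + (z_c − 0 − x)×3381
Column 2: 0.706×0 + 4.12×1021 + 8.15×3045 + (z_c − 0.706 − 12.27)×3381
The z_c×3381 term appears on both sides and cancels. Collect the known terms of each column as K = Σ(ρt)_known − 3381 × (depth of known layers): K_1 = 0 − 3381×0 = 0; K_2 = 29023.27 − 3381×(0.706 + 12.27) = −14848.586.
Balance: K_1 − x×(3381 − 2741) = K_2, so x = (K_1 − K_2)/(3381 − 2741) = 14848.6/640 = 23.2 km.

23.2 km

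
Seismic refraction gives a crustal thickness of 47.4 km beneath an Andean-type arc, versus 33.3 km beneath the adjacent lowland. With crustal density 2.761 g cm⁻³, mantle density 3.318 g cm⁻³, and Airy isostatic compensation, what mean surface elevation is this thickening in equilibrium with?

Excess crust Δ = 47.4 km − 33.3 km = 14.1 km, split between elevation h and root r with h + r = Δ.
Airy balance ρ_c h = (ρ_m − ρ_c) r gives r = h ρ_c/(ρ_m − ρ_c), so h (1 + ρ_c/(ρ_m − ρ_c)) = Δ, i.e. h = Δ (ρ_m − ρ_c)/ρ_m.
h = 14.1 km × 0.557/3.318 = 2.37 km.

2.37 km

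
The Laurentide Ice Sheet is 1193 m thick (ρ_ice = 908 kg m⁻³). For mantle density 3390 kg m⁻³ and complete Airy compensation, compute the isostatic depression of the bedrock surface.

320 m

In Airy isostatic equilibrium: the ice load ρ_ice t is balanced by mantle displaced below, ρ_m s.
s = t ρ_ice / ρ_m = 1193 m × 908/3390 = 320 m.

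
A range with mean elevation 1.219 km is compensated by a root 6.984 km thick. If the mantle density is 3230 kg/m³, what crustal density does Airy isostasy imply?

ρ_c h = (ρ_m − ρ_c) r → ρ_c (h + r) = ρ_m r → ρ_c = ρ_m r / (h + r).
ρ_c = 3230 × 6.984 km / (1.219 km + 6.984 km) = 2750 kg/m³.

2750 kg/m³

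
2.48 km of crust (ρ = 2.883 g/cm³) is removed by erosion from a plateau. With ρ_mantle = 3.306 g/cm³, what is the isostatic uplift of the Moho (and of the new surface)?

Unloading: uplift u = e ρ_c/ρ_m = 2.48 km × 2.883/3.306 = 2.16 km.

2.16 km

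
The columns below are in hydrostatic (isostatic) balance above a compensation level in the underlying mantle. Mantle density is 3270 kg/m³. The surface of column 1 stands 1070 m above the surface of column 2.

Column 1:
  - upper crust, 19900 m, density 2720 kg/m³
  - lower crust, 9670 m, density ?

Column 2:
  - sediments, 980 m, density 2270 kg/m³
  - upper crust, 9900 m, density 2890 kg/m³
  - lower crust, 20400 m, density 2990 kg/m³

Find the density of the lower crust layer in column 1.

Take the compensation level at the base of the deeper column (depth z_c below the surface of column 1) and equate Σ ρ_i t_i down to z_c; mantle fills any gap and the z_c terms cancel.
Column 1: 19900×2720 + 9670×ρ + (z_c − 29570)×3270
Column 2: 1070×0 + 980×2270 + 9900×2890 + 20400×2990 + (z_c − 1070 − 31280)×3270
The z_c×3270 term appears on both sides and cancels. Collect the known terms of each column as K = Σ(ρt)_known − 3270 × (depth of known layers): K_1 = 54128000 − 3270×29570 = −42565900; K_2 = 91831600 − 3270×(1070 + 31280) = −13952900.
Balance: K_1 + 9670×ρ = K_2, so ρ = (K_2 − K_1)/9670 = 28613000/9670 = 2960 kg/m³.

2960 kg/m³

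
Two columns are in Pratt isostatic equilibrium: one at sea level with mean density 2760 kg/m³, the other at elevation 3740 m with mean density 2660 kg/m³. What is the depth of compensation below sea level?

ρ_ref D = ρ (D + h) → D (ρ_ref − ρ) = ρ h.
D = ρ h/(ρ_ref − ρ) = 2660 × 3740 m/(2760 − 2660) = 99500 m.

99500 m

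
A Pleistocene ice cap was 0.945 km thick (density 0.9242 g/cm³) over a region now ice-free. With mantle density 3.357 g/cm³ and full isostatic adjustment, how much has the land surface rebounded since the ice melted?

Removing the load lets mantle flow back in; uplift u satisfies ρ_ice t = ρ_m u.
u = t ρ_ice/ρ_m = 0.945 km × 0.9242/3.357 = 0.26 km.

0.26 km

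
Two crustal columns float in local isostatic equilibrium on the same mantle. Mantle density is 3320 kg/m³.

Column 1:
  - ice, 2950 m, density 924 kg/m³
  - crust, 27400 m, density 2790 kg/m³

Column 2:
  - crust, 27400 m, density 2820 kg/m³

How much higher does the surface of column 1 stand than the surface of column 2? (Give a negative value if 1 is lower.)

For any compensation level in the mantle, the mantle terms cancel and isostasy reduces to e = (Σt_1 − Σt_2) − (Σ(ρt)_1 − Σ(ρt)_2) / ρ_m.
Σt_1 = 30350 m; Σt_2 = 27400 m; Σ(ρt)_1 = 79171800; Σ(ρt)_2 = 77268000 (in m·kg/m³).
e = (30350 − 27400) − (79171800 − 77268000) / 3320 = 2380 m.

2380 m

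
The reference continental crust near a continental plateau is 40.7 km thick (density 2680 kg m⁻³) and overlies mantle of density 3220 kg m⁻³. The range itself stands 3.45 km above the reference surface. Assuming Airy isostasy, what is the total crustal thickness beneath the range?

61.3 km

Root depth r = h ρ_c / (ρ_m − ρ_c) = 3.45 km × 2680 / 540 = 17.12 km.
Total thickness = T + h + r = 40.7 km + 3.45 km + 17.12 km = 61.3 km.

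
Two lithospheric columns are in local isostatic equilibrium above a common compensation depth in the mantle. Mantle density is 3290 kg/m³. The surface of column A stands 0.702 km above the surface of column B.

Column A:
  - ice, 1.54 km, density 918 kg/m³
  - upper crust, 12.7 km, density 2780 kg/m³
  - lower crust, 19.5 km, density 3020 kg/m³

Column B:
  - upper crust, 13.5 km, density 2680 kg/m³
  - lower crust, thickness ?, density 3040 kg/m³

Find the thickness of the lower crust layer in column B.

19.4 km

Take the compensation level at the base of the deeper column (depth z_c below the surface of column A) and equate Σ ρ_i t_i down to z_c; mantle fills any gap and the z_c terms cancel.
Column A: 1.54×918 + 12.7×2780 + 19.5×3020 + (z_c − 33.74)×3290
Column B: 0.702×0 + 13.5×2680 + x×3040 + (z_c − 0.702 − 13.5 − x)×3290
The z_c×3290 term appears on both sides and cancels. Collect the known terms of each column as K = Σ(ρt)_known − 3290 × (depth of known layers): K_A = 95609.72 − 3290×33.74 = −15394.88; K_B = 36180 − 3290×(0.702 + 13.5) = −10544.58.
Balance: K_A = K_B − x×(3290 − 3040), so x = (K_B − K_A)/(3290 − 3040) = 4850.3/250 = 19.4 km.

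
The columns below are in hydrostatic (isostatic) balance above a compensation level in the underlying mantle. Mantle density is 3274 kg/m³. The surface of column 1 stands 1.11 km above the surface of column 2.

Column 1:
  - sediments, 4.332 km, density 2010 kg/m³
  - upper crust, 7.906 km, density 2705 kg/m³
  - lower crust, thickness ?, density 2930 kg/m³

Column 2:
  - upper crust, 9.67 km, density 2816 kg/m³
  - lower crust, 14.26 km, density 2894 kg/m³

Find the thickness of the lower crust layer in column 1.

Take the compensation level at the base of the deeper column (depth z_c below the surface of column 1) and equate Σ ρ_i t_i down to z_c; mantle fills any gap and the z_c terms cancel.
Column 1: 4.332×2010 + 7.906×2705 + x×2930 + (z_c − 12.238 − x)×3274
Column 2: 1.11×0 + 9.67×2816 + 14.26×2894 + (z_c − 1.11 − 23.93)×3274
The z_c×3274 term appears on both sides and cancels. Collect the known terms of each column as K = Σ(ρt)_known − 3274 × (depth of known layers): K_1 = 30093.05 − 3274×12.238 = −9974.162; K_2 = 68499.16 − 3274×(1.11 + 23.93) = −13481.8.
Balance: K_1 − x×(3274 − 2930) = K_2, so x = (K_1 − K_2)/(3274 − 2930) = 3507.64/344 = 10.2 km.

10.2 km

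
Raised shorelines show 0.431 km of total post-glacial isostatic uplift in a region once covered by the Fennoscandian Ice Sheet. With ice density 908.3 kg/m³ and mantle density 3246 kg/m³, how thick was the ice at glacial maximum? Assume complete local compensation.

1.54 km

u = t ρ_ice/ρ_m → t = u ρ_m/ρ_ice = 0.431 km × 3246/908.3 = 1.54 km.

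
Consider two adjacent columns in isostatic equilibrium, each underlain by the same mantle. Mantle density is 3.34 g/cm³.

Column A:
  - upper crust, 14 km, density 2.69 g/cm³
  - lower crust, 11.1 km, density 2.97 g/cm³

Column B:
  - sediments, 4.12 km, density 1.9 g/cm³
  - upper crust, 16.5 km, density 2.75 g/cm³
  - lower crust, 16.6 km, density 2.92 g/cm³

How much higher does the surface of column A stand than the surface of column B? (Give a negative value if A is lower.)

For any compensation level in the mantle, the mantle terms cancel and isostasy reduces to e = (Σt_A − Σt_B) − (Σ(ρt)_A − Σ(ρt)_B) / ρ_m.
Σt_A = 25.1 km; Σt_B = 37.22 km; Σ(ρt)_A = 70.627; Σ(ρt)_B = 101.675 (in km·g/cm³).
e = (25.1 − 37.22) − (70.627 − 101.675) / 3.34 = −2.82 km.

−2.82 km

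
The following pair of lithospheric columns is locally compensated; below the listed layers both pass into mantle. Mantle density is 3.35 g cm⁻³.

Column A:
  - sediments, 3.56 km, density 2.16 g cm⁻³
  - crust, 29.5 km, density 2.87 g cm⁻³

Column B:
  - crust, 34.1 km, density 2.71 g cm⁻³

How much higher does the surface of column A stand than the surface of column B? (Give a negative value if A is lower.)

For any compensation level in the mantle, the mantle terms cancel and isostasy reduces to e = (Σt_A − Σt_B) − (Σ(ρt)_A − Σ(ρt)_B) / ρ_m.
Σt_A = 33.06 km; Σt_B = 34.1 km; Σ(ρt)_A = 92.3546; Σ(ρt)_B = 92.411 (in km·g cm⁻³).
e = (33.06 − 34.1) − (92.3546 − 92.411) / 3.35 = −1.02 km.

−1.02 km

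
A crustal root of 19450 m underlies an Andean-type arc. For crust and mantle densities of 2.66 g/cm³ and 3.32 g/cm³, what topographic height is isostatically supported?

4830 m

By Archimedes' principle applied to the lithosphere: ρ_c h = (ρ_m − ρ_c) r.
h = r (ρ_m − ρ_c) / ρ_c = 19450 m × (3.32 − 2.66) / 2.66 = 4830 m.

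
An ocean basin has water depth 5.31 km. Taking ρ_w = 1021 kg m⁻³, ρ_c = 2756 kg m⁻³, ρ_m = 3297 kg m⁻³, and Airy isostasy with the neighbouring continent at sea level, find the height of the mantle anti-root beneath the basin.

Equating mass per unit area of the two columns: replacing crust with seawater at the top is compensated by replacing crust with mantle at the base: d (ρ_c − ρ_w) = a (ρ_m − ρ_c).
a = d (ρ_c − ρ_w)/(ρ_m − ρ_c) = 5.31 km × 1735/541 = 17 km.

17 km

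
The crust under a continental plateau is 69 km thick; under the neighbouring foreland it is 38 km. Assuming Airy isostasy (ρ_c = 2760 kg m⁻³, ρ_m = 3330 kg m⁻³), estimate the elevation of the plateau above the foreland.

5.31 km

Excess crust Δ = 69 km − 38 km = 31 km, split between elevation h and root r with h + r = Δ.
Airy balance ρ_c h = (ρ_m − ρ_c) r gives r = h ρ_c/(ρ_m − ρ_c), so h (1 + ρ_c/(ρ_m − ρ_c)) = Δ, i.e. h = Δ (ρ_m − ρ_c)/ρ_m.
h = 31 km × 570/3330 = 5.31 km.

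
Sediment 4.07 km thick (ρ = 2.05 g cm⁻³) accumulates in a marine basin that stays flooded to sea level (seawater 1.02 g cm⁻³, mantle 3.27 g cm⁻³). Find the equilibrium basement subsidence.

Submarine loading: the sediment displaces seawater, and the subsidence is in turn flooded, so s (ρ_m − ρ_w) = t (ρ_sed − ρ_w).
s = 4.07 km × (2.05 − 1.02) / (3.27 − 1.02) = 1.86 km.

1.86 km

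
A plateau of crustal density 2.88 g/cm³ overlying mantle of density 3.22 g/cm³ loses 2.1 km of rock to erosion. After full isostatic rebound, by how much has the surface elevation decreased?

0.222 km

Rebound u = e ρ_c/ρ_m = 2.1 km × 2.88/3.22 = 1.878 km.
Net surface drop = e − u = 2.1 km − 1.878 km = e (ρ_m − ρ_c)/ρ_m = 0.222 km.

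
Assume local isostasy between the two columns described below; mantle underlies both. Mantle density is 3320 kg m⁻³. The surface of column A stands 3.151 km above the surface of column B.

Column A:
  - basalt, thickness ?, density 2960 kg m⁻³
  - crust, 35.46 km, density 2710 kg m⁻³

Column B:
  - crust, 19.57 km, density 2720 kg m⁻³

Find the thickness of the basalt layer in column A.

Take the compensation level at the base of the deeper column (depth z_c below the surface of column A) and equate Σ ρ_i t_i down to z_c; mantle fills any gap and the z_c terms cancel.
Column A: x×2960 + 35.46×2710 + (z_c − 35.46 − x)×3320
Column B: 3.151×0 + 19.57×2720 + (z_c − 3.151 − 19.57)×3320
The z_c×3320 term appears on both sides and cancels. Collect the known terms of each column as K = Σ(ρt)_known − 3320 × (depth of known layers): K_A = 96096.6 − 3320×35.46 = −21630.6; K_B = 53230.4 − 3320×(3.151 + 19.57) = −22203.32.
Balance: K_A − x×(3320 − 2960) = K_B, so x = (K_A − K_B)/(3320 − 2960) = 572.72/360 = 1.59 km.

1.59 km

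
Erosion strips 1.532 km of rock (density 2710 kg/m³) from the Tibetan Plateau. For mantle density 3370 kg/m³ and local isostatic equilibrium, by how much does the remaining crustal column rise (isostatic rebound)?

1.23 km

Unloading: uplift u = e ρ_c/ρ_m = 1.532 km × 2710/3370 = 1.23 km.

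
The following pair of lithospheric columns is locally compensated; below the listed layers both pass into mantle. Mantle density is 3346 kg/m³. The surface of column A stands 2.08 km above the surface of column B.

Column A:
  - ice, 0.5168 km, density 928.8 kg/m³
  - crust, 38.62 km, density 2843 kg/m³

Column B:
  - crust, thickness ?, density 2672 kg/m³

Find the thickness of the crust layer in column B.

20.3 km

Take the compensation level at the base of the deeper column (depth z_c below the surface of column A) and equate Σ ρ_i t_i down to z_c; mantle fills any gap and the z_c terms cancel.
Column A: 0.5168×928.8 + 38.62×2843 + (z_c − 39.1368)×3346
Column B: 2.08×0 + x×2672 + (z_c − 2.08 − 0 − x)×3346
The z_c×3346 term appears on both sides and cancels. Collect the known terms of each column as K = Σ(ρt)_known − 3346 × (depth of known layers): K_A = 110276.664 − 3346×39.1368 = −20675.069; K_B = 0 − 3346×(2.08 + 0) = −6959.68.
Balance: K_A = K_B − x×(3346 − 2672), so x = (K_B − K_A)/(3346 − 2672) = 13715.4/674 = 20.3 km.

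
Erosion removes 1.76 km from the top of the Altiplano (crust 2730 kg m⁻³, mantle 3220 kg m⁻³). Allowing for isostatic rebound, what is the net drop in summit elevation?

Rebound u = e ρ_c/ρ_m = 1.76 km × 2730/3220 = 1.492 km.
Net surface drop = e − u = 1.76 km − 1.492 km = e (ρ_m − ρ_c)/ρ_m = 0.268 km.

0.268 km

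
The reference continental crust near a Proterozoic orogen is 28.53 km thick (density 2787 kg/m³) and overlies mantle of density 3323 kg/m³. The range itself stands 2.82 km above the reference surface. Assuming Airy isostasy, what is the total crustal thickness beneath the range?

46 km

Root depth r = h ρ_c / (ρ_m − ρ_c) = 2.82 km × 2787 / 536 = 14.66 km.
Total thickness = T + h + r = 28.53 km + 2.82 km + 14.66 km = 46 km.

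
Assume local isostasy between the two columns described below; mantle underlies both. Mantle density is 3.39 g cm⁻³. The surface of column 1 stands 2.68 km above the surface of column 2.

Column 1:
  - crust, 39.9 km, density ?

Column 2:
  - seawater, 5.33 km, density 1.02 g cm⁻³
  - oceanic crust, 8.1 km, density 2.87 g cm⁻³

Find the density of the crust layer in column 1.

2.74 g cm⁻³

Take the compensation level at the base of the deeper column (depth z_c below the surface of column 1) and equate Σ ρ_i t_i down to z_c; mantle fills any gap and the z_c terms cancel.
Column 1: 39.9×ρ + (z_c − 39.9)×3.39
Column 2: 2.68×0 + 5.33×1.02 + 8.1×2.87 + (z_c − 2.68 − 13.43)×3.39
The z_c×3.39 term appears on both sides and cancels. Collect the known terms of each column as K = Σ(ρt)_known − 3.39 × (depth of known layers): K_1 = 0 − 3.39×39.9 = −135.261; K_2 = 28.6836 − 3.39×(2.68 + 13.43) = −25.9293.
Balance: K_1 + 39.9×ρ = K_2, so ρ = (K_2 − K_1)/39.9 = 109.332/39.9 = 2.74 g cm⁻³.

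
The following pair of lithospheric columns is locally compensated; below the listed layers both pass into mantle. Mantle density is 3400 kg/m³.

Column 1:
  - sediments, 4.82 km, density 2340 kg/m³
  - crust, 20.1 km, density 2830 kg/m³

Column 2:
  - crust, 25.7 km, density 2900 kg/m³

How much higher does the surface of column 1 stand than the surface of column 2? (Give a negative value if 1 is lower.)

1.09 km

For any compensation level in the mantle, the mantle terms cancel and isostasy reduces to e = (Σt_1 − Σt_2) − (Σ(ρt)_1 − Σ(ρt)_2) / ρ_m.
Σt_1 = 24.92 km; Σt_2 = 25.7 km; Σ(ρt)_1 = 68161.8; Σ(ρt)_2 = 74530 (in km·kg/m³).
e = (24.92 − 25.7) − (68161.8 − 74530) / 3400 = 1.09 km.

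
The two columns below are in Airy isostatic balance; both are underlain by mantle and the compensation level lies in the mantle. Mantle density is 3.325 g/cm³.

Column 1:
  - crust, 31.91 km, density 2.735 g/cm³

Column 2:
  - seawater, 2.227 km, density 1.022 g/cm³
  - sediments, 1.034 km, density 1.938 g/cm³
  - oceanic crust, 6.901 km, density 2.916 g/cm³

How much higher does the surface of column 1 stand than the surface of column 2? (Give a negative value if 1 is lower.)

2.84 km

For any compensation level in the mantle, the mantle terms cancel and isostasy reduces to e = (Σt_1 − Σt_2) − (Σ(ρt)_1 − Σ(ρt)_2) / ρ_m.
Σt_1 = 31.91 km; Σt_2 = 10.162 km; Σ(ρt)_1 = 87.27385; Σ(ρt)_2 = 24.403202 (in km·g/cm³).
e = (31.91 − 10.162) − (87.27385 − 24.403202) / 3.325 = 2.84 km.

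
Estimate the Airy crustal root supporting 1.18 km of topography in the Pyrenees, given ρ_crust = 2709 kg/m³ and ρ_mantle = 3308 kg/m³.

5.34 km

Equating mass per unit area of the two columns: the weight of the topography is balanced by the buoyancy of the root, ρ_c h = (ρ_m − ρ_c) r.
r = h · ρ_c / (ρ_m − ρ_c) = 1.18 km × 2709 / (3308 − 2709) = 5.34 km.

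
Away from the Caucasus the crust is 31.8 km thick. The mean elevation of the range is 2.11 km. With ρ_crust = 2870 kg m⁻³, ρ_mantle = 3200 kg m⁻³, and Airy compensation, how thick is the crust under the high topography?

Root depth r = h ρ_c / (ρ_m − ρ_c) = 2.11 km × 2870 / 330 = 18.35 km.
Total thickness = T + h + r = 31.8 km + 2.11 km + 18.35 km = 52.3 km.

52.3 km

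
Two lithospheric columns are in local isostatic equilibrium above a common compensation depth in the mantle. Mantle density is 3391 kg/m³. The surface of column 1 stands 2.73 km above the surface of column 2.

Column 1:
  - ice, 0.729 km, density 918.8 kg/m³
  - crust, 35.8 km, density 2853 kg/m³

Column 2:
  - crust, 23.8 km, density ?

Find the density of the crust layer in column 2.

2890 kg/m³

Take the compensation level at the base of the deeper column (depth z_c below the surface of column 1) and equate Σ ρ_i t_i down to z_c; mantle fills any gap and the z_c terms cancel.
Column 1: 0.729×918.8 + 35.8×2853 + (z_c − 36.529)×3391
Column 2: 2.73×0 + 23.8×ρ + (z_c − 2.73 − 23.8)×3391
The z_c×3391 term appears on both sides and cancels. Collect the known terms of each column as K = Σ(ρt)_known − 3391 × (depth of known layers): K_1 = 102807.205 − 3391×36.529 = −21062.6338; K_2 = 0 − 3391×(2.73 + 23.8) = −89963.23.
Balance: K_1 = K_2 + 23.8×ρ, so ρ = (K_1 − K_2)/23.8 = 68900.6/23.8 = 2890 kg/m³.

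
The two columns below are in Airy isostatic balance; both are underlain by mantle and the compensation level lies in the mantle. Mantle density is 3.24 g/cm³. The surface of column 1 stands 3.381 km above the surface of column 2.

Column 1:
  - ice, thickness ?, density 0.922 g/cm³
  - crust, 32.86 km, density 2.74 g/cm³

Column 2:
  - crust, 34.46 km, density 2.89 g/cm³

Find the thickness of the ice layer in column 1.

Take the compensation level at the base of the deeper column (depth z_c below the surface of column 1) and equate Σ ρ_i t_i down to z_c; mantle fills any gap and the z_c terms cancel.
Column 1: x×0.922 + 32.86×2.74 + (z_c − 32.86 − x)×3.24
Column 2: 3.381×0 + 34.46×2.89 + (z_c − 3.381 − 34.46)×3.24
The z_c×3.24 term appears on both sides and cancels. Collect the known terms of each column as K = Σ(ρt)_known − 3.24 × (depth of known layers): K_1 = 90.0364 − 3.24×32.86 = −16.43; K_2 = 99.5894 − 3.24×(3.381 + 34.46) = −23.01544.
Balance: K_1 − x×(3.24 − 0.922) = K_2, so x = (K_1 − K_2)/(3.24 − 0.922) = 6.58544/2.318 = 2.84 km.

2.84 km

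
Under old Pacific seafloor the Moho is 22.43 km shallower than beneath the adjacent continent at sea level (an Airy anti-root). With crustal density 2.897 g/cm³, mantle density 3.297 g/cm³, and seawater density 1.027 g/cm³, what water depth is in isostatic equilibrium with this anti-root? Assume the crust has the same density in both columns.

4.8 km

Replacing a thickness d of crust by seawater at the top must be balanced by replacing crust with mantle at the base: d (ρ_c − ρ_w) = a (ρ_m − ρ_c).
d = a (ρ_m − ρ_c)/(ρ_c − ρ_w) = 22.43 km × 0.4/1.87 = 4.8 km.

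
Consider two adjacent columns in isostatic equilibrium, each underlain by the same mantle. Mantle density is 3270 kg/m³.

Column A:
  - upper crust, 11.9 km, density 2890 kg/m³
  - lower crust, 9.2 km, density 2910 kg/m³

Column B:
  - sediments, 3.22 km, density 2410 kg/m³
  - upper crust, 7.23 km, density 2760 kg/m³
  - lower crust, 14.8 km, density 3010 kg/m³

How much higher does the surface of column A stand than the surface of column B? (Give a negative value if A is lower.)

For any compensation level in the mantle, the mantle terms cancel and isostasy reduces to e = (Σt_A − Σt_B) − (Σ(ρt)_A − Σ(ρt)_B) / ρ_m.
Σt_A = 21.1 km; Σt_B = 25.25 km; Σ(ρt)_A = 61163; Σ(ρt)_B = 72263 (in km·kg/m³).
e = (21.1 − 25.25) − (61163 − 72263) / 3270 = −0.756 km.

−0.756 km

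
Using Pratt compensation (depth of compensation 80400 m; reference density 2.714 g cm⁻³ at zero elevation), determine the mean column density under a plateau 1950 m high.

Pratt balance: ρ_ref D = ρ (D + h).
ρ = ρ_ref D/(D + h) = 2.714 × 80400 m/(80400 m + 1950 m) = 2.65 g cm⁻³.

2.65 g cm⁻³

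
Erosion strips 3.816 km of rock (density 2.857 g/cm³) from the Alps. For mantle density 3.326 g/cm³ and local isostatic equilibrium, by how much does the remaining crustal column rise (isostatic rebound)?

3.28 km

Unloading: uplift u = e ρ_c/ρ_m = 3.816 km × 2.857/3.326 = 3.28 km.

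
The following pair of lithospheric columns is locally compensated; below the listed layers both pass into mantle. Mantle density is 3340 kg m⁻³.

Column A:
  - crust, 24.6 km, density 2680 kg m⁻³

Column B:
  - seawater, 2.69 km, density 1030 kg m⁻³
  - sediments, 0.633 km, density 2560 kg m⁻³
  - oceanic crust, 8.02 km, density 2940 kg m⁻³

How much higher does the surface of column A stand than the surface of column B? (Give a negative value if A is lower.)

1.89 km

For any compensation level in the mantle, the mantle terms cancel and isostasy reduces to e = (Σt_A − Σt_B) − (Σ(ρt)_A − Σ(ρt)_B) / ρ_m.
Σt_A = 24.6 km; Σt_B = 11.343 km; Σ(ρt)_A = 65928; Σ(ρt)_B = 27969.98 (in km·kg m⁻³).
e = (24.6 − 11.343) − (65928 − 27969.98) / 3340 = 1.89 km.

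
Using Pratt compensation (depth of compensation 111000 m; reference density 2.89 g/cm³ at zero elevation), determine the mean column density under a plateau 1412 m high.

Pratt balance: ρ_ref D = ρ (D + h).
ρ = ρ_ref D/(D + h) = 2.89 × 111000 m/(111000 m + 1412 m) = 2.85 g/cm³.

2.85 g/cm³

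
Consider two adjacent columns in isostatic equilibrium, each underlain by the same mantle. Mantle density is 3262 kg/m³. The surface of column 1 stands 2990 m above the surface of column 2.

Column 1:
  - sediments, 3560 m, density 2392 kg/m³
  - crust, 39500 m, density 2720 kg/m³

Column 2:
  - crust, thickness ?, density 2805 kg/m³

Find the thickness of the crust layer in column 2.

Take the compensation level at the base of the deeper column (depth z_c below the surface of column 1) and equate Σ ρ_i t_i down to z_c; mantle fills any gap and the z_c terms cancel.
Column 1: 3560×2392 + 39500×2720 + (z_c − 43060)×3262
Column 2: 2990×0 + x×2805 + (z_c − 2990 − 0 − x)×3262
The z_c×3262 term appears on both sides and cancels. Collect the known terms of each column as K = Σ(ρt)_known − 3262 × (depth of known layers): K_1 = 115955520 − 3262×43060 = −24506200; K_2 = 0 − 3262×(2990 + 0) = −9753380.
Balance: K_1 = K_2 − x×(3262 − 2805), so x = (K_2 − K_1)/(3262 − 2805) = 14752800/457 = 32300 m.

32300 m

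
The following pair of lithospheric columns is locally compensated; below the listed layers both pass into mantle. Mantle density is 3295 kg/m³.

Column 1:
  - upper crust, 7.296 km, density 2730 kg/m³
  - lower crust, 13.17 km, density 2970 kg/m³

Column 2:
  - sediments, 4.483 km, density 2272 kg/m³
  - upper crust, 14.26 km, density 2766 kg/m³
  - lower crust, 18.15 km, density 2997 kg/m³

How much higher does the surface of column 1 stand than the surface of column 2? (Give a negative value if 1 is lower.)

−2.77 km

For any compensation level in the mantle, the mantle terms cancel and isostasy reduces to e = (Σt_1 − Σt_2) − (Σ(ρt)_1 − Σ(ρt)_2) / ρ_m.
Σt_1 = 20.466 km; Σt_2 = 36.893 km; Σ(ρt)_1 = 59032.98; Σ(ρt)_2 = 104024.086 (in km·kg/m³).
e = (20.466 − 36.893) − (59032.98 − 104024.086) / 3295 = −2.77 km.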